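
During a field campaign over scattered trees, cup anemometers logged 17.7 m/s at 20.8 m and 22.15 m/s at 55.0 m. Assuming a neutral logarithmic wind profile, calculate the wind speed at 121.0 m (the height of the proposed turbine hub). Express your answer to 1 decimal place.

Log law: V ∝ ln(z/z₀). From the pair, with r = V₁/V₂ = 0.79910,
ln z₀ = (ln z₁ − r·ln z₂)/(1 − r) = (3.0350 − 0.79910×4.0073)/0.20090 = -0.8327 → z₀ = 0.4349 m
V₃ = V₁ · ln(z₃/z₀)/ln(z₁/z₀) = 17.7 × 5.6285/3.8677 = 25.7583 m/s

25.8 m/s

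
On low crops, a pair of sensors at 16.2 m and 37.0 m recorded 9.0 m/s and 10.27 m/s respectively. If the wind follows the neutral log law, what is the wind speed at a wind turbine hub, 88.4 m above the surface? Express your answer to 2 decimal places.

Log law: V ∝ ln(z/z₀). From the pair, with r = V₁/V₂ = 0.87634,
ln z₀ = (ln z₁ − r·ln z₂)/(1 − r) = (2.7850 − 0.87634×3.6109)/0.12366 = -3.0679 → z₀ = 0.04652 m
V₃ = V₁ · ln(z₃/z₀)/ln(z₁/z₀) = 9.0 × 7.5497/5.8529 = 11.6093 m/s

11.61 m/s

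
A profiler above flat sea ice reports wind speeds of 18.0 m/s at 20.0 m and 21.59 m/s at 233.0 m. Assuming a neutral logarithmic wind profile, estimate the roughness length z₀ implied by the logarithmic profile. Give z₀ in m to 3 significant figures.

Log law: V(z) ∝ ln(z/z₀). With r = V₁/V₂ = 18.0/21.59 = 0.83372,
r · ln(z₂/z₀) = ln(z₁/z₀) ⇒ ln z₀ = (ln z₁ − r·ln z₂)/(1 − r)
ln z₀ = (2.99573 − 0.83372×5.45104) / 0.16628 = -9.3150
z₀ = exp(-9.3150) = 0.00009006 m

z₀ ≈ 0.0000901 m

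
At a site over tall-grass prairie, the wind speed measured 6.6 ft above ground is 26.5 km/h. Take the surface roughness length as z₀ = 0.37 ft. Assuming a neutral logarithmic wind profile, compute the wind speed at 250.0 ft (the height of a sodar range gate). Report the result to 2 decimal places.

59.93 km/h

Log law: V(z) ∝ ln(z/z₀), so V₂/V₁ = ln(z₂/z₀) / ln(z₁/z₀).
ln(250.0/0.37) = 6.5157, ln(6.6/0.37) = 2.8813
V₂ = 26.5 × 6.5157/2.8813 = 26.5 × 2.2614 = 59.9261 km/h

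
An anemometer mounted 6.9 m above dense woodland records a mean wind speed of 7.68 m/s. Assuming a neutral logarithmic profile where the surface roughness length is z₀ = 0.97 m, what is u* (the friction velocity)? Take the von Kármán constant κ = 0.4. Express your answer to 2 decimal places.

Log law: V(z) = (u*/κ) · ln(z/z₀) ⇒ u* = κ · V / ln(z/z₀)
u* = 0.4 × 7.68 / ln(6.9/0.97) = 0.4 × 7.68 / 1.9620
   = 3.0720 / 1.9620 = 1.5658 m/s

u* ≈ 1.57 m/s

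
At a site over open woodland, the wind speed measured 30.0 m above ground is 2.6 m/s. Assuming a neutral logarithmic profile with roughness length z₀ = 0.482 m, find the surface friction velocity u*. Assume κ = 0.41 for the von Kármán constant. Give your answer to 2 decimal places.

Log law: V(z) = (u*/κ) · ln(z/z₀) ⇒ u* = κ · V / ln(z/z₀)
u* = 0.41 × 2.6 / ln(30.0/0.482) = 0.41 × 2.6 / 4.1310
   = 1.0660 / 4.1310 = 0.2580 m/s

u* ≈ 0.26 m/s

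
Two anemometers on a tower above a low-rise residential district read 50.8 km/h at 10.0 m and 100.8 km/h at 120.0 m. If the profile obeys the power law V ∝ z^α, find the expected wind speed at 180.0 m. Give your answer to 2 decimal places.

First find α: α = ln(V₂/V₁)/ln(z₂/z₁) = ln(100.8/50.8)/ln(120.0/10.0) = 0.68524/2.48491 = 0.2758
Extrapolate from 120.0 m to 180.0 m: V₃ = 100.8 × (180.0/120.0)^0.2758 = 100.8 × 1.1183 = 112.7249 km/h

112.72 km/h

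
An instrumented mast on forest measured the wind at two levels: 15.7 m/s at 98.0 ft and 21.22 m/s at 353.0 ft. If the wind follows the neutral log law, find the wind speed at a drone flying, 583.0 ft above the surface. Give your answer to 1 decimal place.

23.4 m/s

Log law: V ∝ ln(z/z₀). From the pair, with r = V₁/V₂ = 0.73987,
ln z₀ = (ln z₁ − r·ln z₂)/(1 − r) = (4.5850 − 0.73987×5.8665)/0.26013 = 0.9401 → z₀ = 2.560 ft
V₃ = V₁ · ln(z₃/z₀)/ln(z₁/z₀) = 15.7 × 5.4281/3.6448 = 23.3811 m/s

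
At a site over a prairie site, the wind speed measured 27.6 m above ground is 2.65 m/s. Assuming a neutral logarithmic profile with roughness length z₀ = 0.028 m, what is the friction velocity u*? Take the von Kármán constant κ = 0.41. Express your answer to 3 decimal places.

u* ≈ 0.158 m/s

Log law: V(z) = (u*/κ) · ln(z/z₀) ⇒ u* = κ · V / ln(z/z₀)
u* = 0.41 × 2.65 / ln(27.6/0.028) = 0.41 × 2.65 / 6.8934
   = 1.0865 / 6.8934 = 0.1576 m/s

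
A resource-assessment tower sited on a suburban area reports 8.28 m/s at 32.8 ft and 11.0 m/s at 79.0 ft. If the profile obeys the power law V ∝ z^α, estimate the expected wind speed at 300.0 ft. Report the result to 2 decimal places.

16.93 m/s

First find α: α = ln(V₂/V₁)/ln(z₂/z₁) = ln(11.0/8.28)/ln(79.0/32.8) = 0.28405/0.87902 = 0.3231
Extrapolate from 79.0 ft to 300.0 ft: V₃ = 11.0 × (300.0/79.0)^0.3231 = 11.0 × 1.5391 = 16.9299 m/s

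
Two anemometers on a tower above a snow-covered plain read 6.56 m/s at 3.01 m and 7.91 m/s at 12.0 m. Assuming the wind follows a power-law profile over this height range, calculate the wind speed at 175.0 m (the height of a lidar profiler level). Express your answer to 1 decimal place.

First find α: α = ln(V₂/V₁)/ln(z₂/z₁) = ln(7.91/6.56)/ln(12.0/3.01) = 0.18714/1.38297 = 0.1353
Extrapolate from 12.0 m to 175.0 m: V₃ = 7.91 × (175.0/12.0)^0.1353 = 7.91 × 1.4371 = 11.3675 m/s

11.4 m/s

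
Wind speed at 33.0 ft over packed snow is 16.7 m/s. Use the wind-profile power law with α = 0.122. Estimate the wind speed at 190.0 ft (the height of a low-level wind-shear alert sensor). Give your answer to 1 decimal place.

20.7 m/s

Power-law profile: V₂ = V₁ · (z₂/z₁)^α
V₂ = 16.7 × (190.0/33.0)^0.122 = 16.7 × (5.7576)^0.122
    = 16.7 × 1.2381 = 20.6760 m/s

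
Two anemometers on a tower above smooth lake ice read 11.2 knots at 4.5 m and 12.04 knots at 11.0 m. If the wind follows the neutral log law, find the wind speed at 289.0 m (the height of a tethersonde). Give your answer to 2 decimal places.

Log law: V ∝ ln(z/z₀). From the pair, with r = V₁/V₂ = 0.93023,
ln z₀ = (ln z₁ − r·ln z₂)/(1 − r) = (1.5041 − 0.93023×2.3979)/0.06977 = -10.4135 → z₀ = 0.00003002 m
V₃ = V₁ · ln(z₃/z₀)/ln(z₁/z₀) = 11.2 × 16.0799/11.9176 = 15.1117 knots

15.11 knots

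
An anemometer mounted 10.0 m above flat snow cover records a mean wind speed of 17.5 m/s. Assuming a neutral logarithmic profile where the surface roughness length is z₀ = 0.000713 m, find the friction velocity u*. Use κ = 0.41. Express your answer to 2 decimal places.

u* ≈ 0.75 m/s

Log law: V(z) = (u*/κ) · ln(z/z₀) ⇒ u* = κ · V / ln(z/z₀)
u* = 0.41 × 17.5 / ln(10.0/0.000713) = 0.41 × 17.5 / 9.5486
   = 7.1750 / 9.5486 = 0.7514 m/s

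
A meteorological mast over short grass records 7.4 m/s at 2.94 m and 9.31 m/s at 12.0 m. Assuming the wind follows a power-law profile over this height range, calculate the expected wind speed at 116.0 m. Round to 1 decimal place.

13.5 m/s

First find α: α = ln(V₂/V₁)/ln(z₂/z₁) = ln(9.31/7.4)/ln(12.0/2.94) = 0.22961/1.40650 = 0.1632
Extrapolate from 12.0 m to 116.0 m: V₃ = 9.31 × (116.0/12.0)^0.1632 = 9.31 × 1.4483 = 13.4833 m/s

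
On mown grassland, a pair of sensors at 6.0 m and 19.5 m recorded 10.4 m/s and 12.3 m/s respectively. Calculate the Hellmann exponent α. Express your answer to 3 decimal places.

α ≈ 0.142

Power law: V₂/V₁ = (z₂/z₁)^α ⇒ α = ln(V₂/V₁) / ln(z₂/z₁)
α = ln(12.3/10.4) / ln(19.5/6.0) = ln(1.1827) / ln(3.2500)
  = 0.16779 / 1.17865 = 0.14236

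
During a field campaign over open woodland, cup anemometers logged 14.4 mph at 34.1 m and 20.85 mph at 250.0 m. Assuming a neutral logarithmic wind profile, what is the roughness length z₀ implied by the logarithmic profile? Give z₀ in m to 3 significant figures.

z₀ ≈ 0.399 m

Log law: V(z) ∝ ln(z/z₀). With r = V₁/V₂ = 14.4/20.85 = 0.69065,
r · ln(z₂/z₀) = ln(z₁/z₀) ⇒ ln z₀ = (ln z₁ − r·ln z₂)/(1 − r)
ln z₀ = (3.52930 − 0.69065×5.52146) / 0.30935 = -0.9183
z₀ = exp(-0.9183) = 0.3992 m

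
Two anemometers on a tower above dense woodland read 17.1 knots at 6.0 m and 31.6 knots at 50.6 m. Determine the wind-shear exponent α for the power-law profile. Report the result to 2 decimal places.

α ≈ 0.29

Power law: V₂/V₁ = (z₂/z₁)^α ⇒ α = ln(V₂/V₁) / ln(z₂/z₁)
α = ln(31.6/17.1) / ln(50.6/6.0) = ln(1.8480) / ln(8.4333)
  = 0.61408 / 2.13219 = 0.28800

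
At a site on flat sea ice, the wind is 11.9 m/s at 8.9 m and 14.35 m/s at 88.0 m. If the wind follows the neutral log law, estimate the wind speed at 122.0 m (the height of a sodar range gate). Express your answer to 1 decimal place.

Log law: V ∝ ln(z/z₀). From the pair, with r = V₁/V₂ = 0.82927,
ln z₀ = (ln z₁ − r·ln z₂)/(1 − r) = (2.1861 − 0.82927×4.4773)/0.17073 = -8.9430 → z₀ = 0.0001306 m
V₃ = V₁ · ln(z₃/z₀)/ln(z₁/z₀) = 11.9 × 13.7471/11.1291 = 14.6993 m/s

14.7 m/s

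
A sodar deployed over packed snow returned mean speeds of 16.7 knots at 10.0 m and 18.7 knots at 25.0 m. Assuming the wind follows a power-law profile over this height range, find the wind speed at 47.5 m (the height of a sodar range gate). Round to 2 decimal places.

20.24 knots

First find α: α = ln(V₂/V₁)/ln(z₂/z₁) = ln(18.7/16.7)/ln(25.0/10.0) = 0.11311/0.91629 = 0.1234
Extrapolate from 25.0 m to 47.5 m: V₃ = 18.7 × (47.5/25.0)^0.1234 = 18.7 × 1.0825 = 20.2420 knots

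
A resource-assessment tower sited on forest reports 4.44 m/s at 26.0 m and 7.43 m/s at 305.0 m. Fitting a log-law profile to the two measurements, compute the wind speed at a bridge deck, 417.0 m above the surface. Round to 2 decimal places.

7.81 m/s

Log law: V ∝ ln(z/z₀). From the pair, with r = V₁/V₂ = 0.59758,
ln z₀ = (ln z₁ − r·ln z₂)/(1 − r) = (3.2581 − 0.59758×5.7203)/0.40242 = -0.3982 → z₀ = 0.6715 m
V₃ = V₁ · ln(z₃/z₀)/ln(z₁/z₀) = 4.44 × 6.4313/3.6563 = 7.8098 m/s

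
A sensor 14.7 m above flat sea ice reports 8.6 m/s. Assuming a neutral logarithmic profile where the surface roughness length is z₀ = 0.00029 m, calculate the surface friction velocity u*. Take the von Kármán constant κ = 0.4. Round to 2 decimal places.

Log law: V(z) = (u*/κ) · ln(z/z₀) ⇒ u* = κ · V / ln(z/z₀)
u* = 0.4 × 8.6 / ln(14.7/0.00029) = 0.4 × 8.6 / 10.8335
   = 3.4400 / 10.8335 = 0.3175 m/s

u* ≈ 0.32 m/s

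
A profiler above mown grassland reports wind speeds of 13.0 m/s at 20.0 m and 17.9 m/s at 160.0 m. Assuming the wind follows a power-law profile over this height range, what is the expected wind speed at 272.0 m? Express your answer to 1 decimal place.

19.4 m/s

First find α: α = ln(V₂/V₁)/ln(z₂/z₁) = ln(17.9/13.0)/ln(160.0/20.0) = 0.31985/2.07944 = 0.1538
Extrapolate from 160.0 m to 272.0 m: V₃ = 17.9 × (272.0/160.0)^0.1538 = 17.9 × 1.0850 = 19.4223 m/s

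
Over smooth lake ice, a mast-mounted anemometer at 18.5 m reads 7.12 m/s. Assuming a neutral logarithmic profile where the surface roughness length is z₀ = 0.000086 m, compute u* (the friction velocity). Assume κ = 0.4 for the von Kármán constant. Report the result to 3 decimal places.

u* ≈ 0.232 m/s

Log law: V(z) = (u*/κ) · ln(z/z₀) ⇒ u* = κ · V / ln(z/z₀)
u* = 0.4 × 7.12 / ln(18.5/0.000086) = 0.4 × 7.12 / 12.2789
   = 2.8480 / 12.2789 = 0.2319 m/s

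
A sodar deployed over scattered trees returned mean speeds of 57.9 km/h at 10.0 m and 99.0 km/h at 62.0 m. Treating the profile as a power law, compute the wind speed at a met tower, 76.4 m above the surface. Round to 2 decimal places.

105.27 km/h

First find α: α = ln(V₂/V₁)/ln(z₂/z₁) = ln(99.0/57.9)/ln(62.0/10.0) = 0.53640/1.82455 = 0.2940
Extrapolate from 62.0 m to 76.4 m: V₃ = 99.0 × (76.4/62.0)^0.2940 = 99.0 × 1.0633 = 105.2691 km/h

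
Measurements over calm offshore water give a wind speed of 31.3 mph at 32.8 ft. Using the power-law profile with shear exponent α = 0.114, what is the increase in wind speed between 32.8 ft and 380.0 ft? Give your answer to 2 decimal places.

Power law: V₂ = V₁ · (z₂/z₁)^α = 31.3 × (11.5854)^0.114 = 41.3838 mph
ΔV = 41.3838 − 31.3 = 10.0838 mph

10.08 mph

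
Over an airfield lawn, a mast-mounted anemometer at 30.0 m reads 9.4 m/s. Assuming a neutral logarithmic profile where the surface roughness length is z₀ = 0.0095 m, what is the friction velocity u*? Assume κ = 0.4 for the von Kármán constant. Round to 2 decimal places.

u* ≈ 0.47 m/s

Log law: V(z) = (u*/κ) · ln(z/z₀) ⇒ u* = κ · V / ln(z/z₀)
u* = 0.4 × 9.4 / ln(30.0/0.0095) = 0.4 × 9.4 / 8.0577
   = 3.7600 / 8.0577 = 0.4666 m/s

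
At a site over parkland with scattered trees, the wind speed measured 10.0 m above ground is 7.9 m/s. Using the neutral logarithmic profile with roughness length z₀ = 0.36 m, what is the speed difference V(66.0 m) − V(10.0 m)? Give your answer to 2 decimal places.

4.48 m/s

Log law: V₂ = V₁ · ln(z₂/z₀)/ln(z₁/z₀) = 7.9 × 5.2113/3.3242 = 12.3846 m/s
ΔV = 12.3846 − 7.9 = 4.4846 m/s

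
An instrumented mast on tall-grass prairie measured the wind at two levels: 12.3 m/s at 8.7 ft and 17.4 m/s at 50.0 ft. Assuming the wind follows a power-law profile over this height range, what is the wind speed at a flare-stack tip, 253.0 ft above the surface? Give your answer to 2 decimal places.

First find α: α = ln(V₂/V₁)/ln(z₂/z₁) = ln(17.4/12.3)/ln(50.0/8.7) = 0.34687/1.74870 = 0.1984
Extrapolate from 50.0 ft to 253.0 ft: V₃ = 17.4 × (253.0/50.0)^0.1984 = 17.4 × 1.3794 = 24.0007 m/s

24.00 m/s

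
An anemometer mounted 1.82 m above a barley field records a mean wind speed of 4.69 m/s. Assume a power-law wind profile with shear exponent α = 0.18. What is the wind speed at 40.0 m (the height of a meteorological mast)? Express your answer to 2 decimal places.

8.18 m/s

Power-law profile: V₂ = V₁ · (z₂/z₁)^α
V₂ = 4.69 × (40.0/1.82)^0.18 = 4.69 × (21.9780)^0.18
    = 4.69 × 1.7440 = 8.1796 m/s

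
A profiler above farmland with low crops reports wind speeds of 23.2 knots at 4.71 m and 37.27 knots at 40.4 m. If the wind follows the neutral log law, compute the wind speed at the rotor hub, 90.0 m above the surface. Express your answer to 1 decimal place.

Log law: V ∝ ln(z/z₀). From the pair, with r = V₁/V₂ = 0.62248,
ln z₀ = (ln z₁ − r·ln z₂)/(1 − r) = (1.5497 − 0.62248×3.6988)/0.37752 = -1.9940 → z₀ = 0.1361 m
V₃ = V₁ · ln(z₃/z₀)/ln(z₁/z₀) = 23.2 × 6.4938/3.5437 = 42.5139 knots

42.5 knots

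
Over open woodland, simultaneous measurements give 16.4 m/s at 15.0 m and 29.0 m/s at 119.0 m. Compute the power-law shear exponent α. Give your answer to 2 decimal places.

Power law: V₂/V₁ = (z₂/z₁)^α ⇒ α = ln(V₂/V₁) / ln(z₂/z₁)
α = ln(29.0/16.4) / ln(119.0/15.0) = ln(1.7683) / ln(7.9333)
  = 0.57001 / 2.07107 = 0.27523

α ≈ 0.28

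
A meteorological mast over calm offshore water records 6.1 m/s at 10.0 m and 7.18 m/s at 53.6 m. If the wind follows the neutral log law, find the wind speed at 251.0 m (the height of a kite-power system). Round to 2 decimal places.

8.17 m/s

Log law: V ∝ ln(z/z₀). From the pair, with r = V₁/V₂ = 0.84958,
ln z₀ = (ln z₁ − r·ln z₂)/(1 − r) = (2.3026 − 0.84958×3.9815)/0.15042 = -7.1805 → z₀ = 0.0007613 m
V₃ = V₁ · ln(z₃/z₀)/ln(z₁/z₀) = 6.1 × 12.7059/9.4830 = 8.1731 m/s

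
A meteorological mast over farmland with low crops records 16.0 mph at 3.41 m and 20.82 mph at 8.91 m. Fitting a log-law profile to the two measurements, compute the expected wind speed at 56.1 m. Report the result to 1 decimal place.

30.1 mph

Log law: V ∝ ln(z/z₀). From the pair, with r = V₁/V₂ = 0.76849,
ln z₀ = (ln z₁ − r·ln z₂)/(1 − r) = (1.2267 − 0.76849×2.1872)/0.23151 = -1.9615 → z₀ = 0.1406 m
V₃ = V₁ · ln(z₃/z₀)/ln(z₁/z₀) = 16.0 × 5.9887/3.1883 = 30.0537 mph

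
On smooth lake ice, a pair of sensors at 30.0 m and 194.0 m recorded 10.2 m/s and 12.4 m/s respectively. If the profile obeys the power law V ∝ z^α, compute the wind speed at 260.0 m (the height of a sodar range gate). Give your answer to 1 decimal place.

12.8 m/s

First find α: α = ln(V₂/V₁)/ln(z₂/z₁) = ln(12.4/10.2)/ln(194.0/30.0) = 0.19531/1.86666 = 0.1046
Extrapolate from 194.0 m to 260.0 m: V₃ = 12.4 × (260.0/194.0)^0.1046 = 12.4 × 1.0311 = 12.7858 m/s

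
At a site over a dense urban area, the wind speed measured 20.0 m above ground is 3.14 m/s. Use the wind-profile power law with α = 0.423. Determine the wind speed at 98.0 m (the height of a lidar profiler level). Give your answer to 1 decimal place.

Power-law profile: V₂ = V₁ · (z₂/z₁)^α
V₂ = 3.14 × (98.0/20.0)^0.423 = 3.14 × (4.9000)^0.423
    = 3.14 × 1.9586 = 6.1501 m/s

6.2 m/s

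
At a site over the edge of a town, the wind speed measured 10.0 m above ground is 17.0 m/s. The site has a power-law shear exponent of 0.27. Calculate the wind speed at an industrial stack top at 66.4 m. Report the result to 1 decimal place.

Power-law profile: V₂ = V₁ · (z₂/z₁)^α
V₂ = 17.0 × (66.4/10.0)^0.27 = 17.0 × (6.6400)^0.27
    = 17.0 × 1.6672 = 28.3422 m/s

28.3 m/s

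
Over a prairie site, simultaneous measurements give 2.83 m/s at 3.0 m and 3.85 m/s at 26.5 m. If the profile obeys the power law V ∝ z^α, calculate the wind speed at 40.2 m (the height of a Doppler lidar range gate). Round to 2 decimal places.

First find α: α = ln(V₂/V₁)/ln(z₂/z₁) = ln(3.85/2.83)/ln(26.5/3.0) = 0.30780/2.17853 = 0.1413
Extrapolate from 26.5 m to 40.2 m: V₃ = 3.85 × (40.2/26.5)^0.1413 = 3.85 × 1.0606 = 4.0835 m/s

4.08 m/s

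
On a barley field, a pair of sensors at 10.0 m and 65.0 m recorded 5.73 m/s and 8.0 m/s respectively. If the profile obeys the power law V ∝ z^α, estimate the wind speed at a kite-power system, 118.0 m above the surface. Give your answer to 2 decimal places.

8.90 m/s

First find α: α = ln(V₂/V₁)/ln(z₂/z₁) = ln(8.0/5.73)/ln(65.0/10.0) = 0.33373/1.87180 = 0.1783
Extrapolate from 65.0 m to 118.0 m: V₃ = 8.0 × (118.0/65.0)^0.1783 = 8.0 × 1.1122 = 8.8974 m/s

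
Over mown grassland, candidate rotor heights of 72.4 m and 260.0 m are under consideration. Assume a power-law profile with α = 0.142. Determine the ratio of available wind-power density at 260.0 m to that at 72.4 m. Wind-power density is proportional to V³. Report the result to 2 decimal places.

Speed ratio: V_B/V_A = (z_B/z_A)^α = (260.0/72.4)^0.142 = (3.5912)^0.142 = 1.19907
Power-density ratio: P_B/P_A = (V_B/V_A)³ = (1.19907)³ = 1.72397

1.72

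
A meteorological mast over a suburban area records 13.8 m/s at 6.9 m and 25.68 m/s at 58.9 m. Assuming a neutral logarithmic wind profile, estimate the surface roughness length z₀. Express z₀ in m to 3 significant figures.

z₀ ≈ 0.572 m

Log law: V(z) ∝ ln(z/z₀). With r = V₁/V₂ = 13.8/25.68 = 0.53738,
r · ln(z₂/z₀) = ln(z₁/z₀) ⇒ ln z₀ = (ln z₁ − r·ln z₂)/(1 − r)
ln z₀ = (1.93152 − 0.53738×4.07584) / 0.46262 = -0.5594
z₀ = exp(-0.5594) = 0.5716 m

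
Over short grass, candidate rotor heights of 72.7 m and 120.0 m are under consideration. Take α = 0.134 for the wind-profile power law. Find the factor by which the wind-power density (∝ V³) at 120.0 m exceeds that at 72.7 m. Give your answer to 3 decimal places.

1.223

Speed ratio: V_B/V_A = (z_B/z_A)^α = (120.0/72.7)^0.134 = (1.6506)^0.134 = 1.06946
Power-density ratio: P_B/P_A = (V_B/V_A)³ = (1.06946)³ = 1.22319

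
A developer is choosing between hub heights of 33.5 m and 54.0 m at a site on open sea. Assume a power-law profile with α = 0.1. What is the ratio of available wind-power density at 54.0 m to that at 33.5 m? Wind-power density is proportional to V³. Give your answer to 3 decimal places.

1.154

Speed ratio: V_B/V_A = (z_B/z_A)^α = (54.0/33.5)^0.1 = (1.6119)^0.1 = 1.04890
Power-density ratio: P_B/P_A = (V_B/V_A)³ = (1.04890)³ = 1.15400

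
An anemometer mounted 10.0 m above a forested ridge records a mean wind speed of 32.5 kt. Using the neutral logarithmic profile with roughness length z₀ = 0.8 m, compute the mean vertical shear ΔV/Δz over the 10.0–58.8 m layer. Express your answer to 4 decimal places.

Log law: V₂ = V₁ · ln(z₂/z₀)/ln(z₁/z₀) = 32.5 × 4.2973/2.5257 = 55.2956 kt
ΔV/Δz = (55.2956 − 32.5)/(58.8 − 10.0) = 22.7956/48.8000 = 0.46712 kt/m

0.4671 kt/m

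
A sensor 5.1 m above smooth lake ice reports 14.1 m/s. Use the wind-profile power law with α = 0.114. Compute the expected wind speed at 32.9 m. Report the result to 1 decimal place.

Power-law profile: V₂ = V₁ · (z₂/z₁)^α
V₂ = 14.1 × (32.9/5.1)^0.114 = 14.1 × (6.4510)^0.114
    = 14.1 × 1.2368 = 17.4388 m/s

17.4 m/s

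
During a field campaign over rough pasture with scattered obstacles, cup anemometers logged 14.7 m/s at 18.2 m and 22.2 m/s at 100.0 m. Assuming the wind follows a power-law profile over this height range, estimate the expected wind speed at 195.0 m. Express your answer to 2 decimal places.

26.09 m/s

First find α: α = ln(V₂/V₁)/ln(z₂/z₁) = ln(22.2/14.7)/ln(100.0/18.2) = 0.41224/1.70375 = 0.2420
Extrapolate from 100.0 m to 195.0 m: V₃ = 22.2 × (195.0/100.0)^0.2420 = 22.2 × 1.1754 = 26.0934 m/s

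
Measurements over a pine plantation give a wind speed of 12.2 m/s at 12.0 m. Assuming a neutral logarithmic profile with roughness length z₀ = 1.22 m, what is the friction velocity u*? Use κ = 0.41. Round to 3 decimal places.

Log law: V(z) = (u*/κ) · ln(z/z₀) ⇒ u* = κ · V / ln(z/z₀)
u* = 0.41 × 12.2 / ln(12.0/1.22) = 0.41 × 12.2 / 2.2861
   = 5.0020 / 2.2861 = 2.1880 m/s

u* ≈ 2.188 m/s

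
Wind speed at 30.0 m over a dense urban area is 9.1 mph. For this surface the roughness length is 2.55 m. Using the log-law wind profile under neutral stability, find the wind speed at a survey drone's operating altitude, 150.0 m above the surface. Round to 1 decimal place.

Log law: V(z) ∝ ln(z/z₀), so V₂/V₁ = ln(z₂/z₀) / ln(z₁/z₀).
ln(150.0/2.55) = 4.0745, ln(30.0/2.55) = 2.4651
V₂ = 9.1 × 4.0745/2.4651 = 9.1 × 1.6529 = 15.0413 mph

15.0 mph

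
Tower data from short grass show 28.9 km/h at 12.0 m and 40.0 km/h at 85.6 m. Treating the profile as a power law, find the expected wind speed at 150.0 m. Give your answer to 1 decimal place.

43.9 km/h

First find α: α = ln(V₂/V₁)/ln(z₂/z₁) = ln(40.0/28.9)/ln(85.6/12.0) = 0.32504/1.96478 = 0.1654
Extrapolate from 85.6 m to 150.0 m: V₃ = 40.0 × (150.0/85.6)^0.1654 = 40.0 × 1.0972 = 43.8897 km/h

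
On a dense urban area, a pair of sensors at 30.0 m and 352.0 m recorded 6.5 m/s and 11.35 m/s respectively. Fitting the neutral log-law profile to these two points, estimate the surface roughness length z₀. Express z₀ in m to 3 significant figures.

z₀ ≈ 1.11 m

Log law: V(z) ∝ ln(z/z₀). With r = V₁/V₂ = 6.5/11.35 = 0.57269,
r · ln(z₂/z₀) = ln(z₁/z₀) ⇒ ln z₀ = (ln z₁ − r·ln z₂)/(1 − r)
ln z₀ = (3.40120 − 0.57269×5.86363) / 0.42731 = 0.1010
z₀ = exp(0.1010) = 1.106 m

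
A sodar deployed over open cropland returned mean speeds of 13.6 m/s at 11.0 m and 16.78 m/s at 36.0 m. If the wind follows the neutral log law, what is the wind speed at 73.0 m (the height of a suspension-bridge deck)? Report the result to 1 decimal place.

18.7 m/s

Log law: V ∝ ln(z/z₀). From the pair, with r = V₁/V₂ = 0.81049,
ln z₀ = (ln z₁ − r·ln z₂)/(1 − r) = (2.3979 − 0.81049×3.5835)/0.18951 = -2.6727 → z₀ = 0.06907 m
V₃ = V₁ · ln(z₃/z₀)/ln(z₁/z₀) = 13.6 × 6.9632/5.0706 = 18.6761 m/s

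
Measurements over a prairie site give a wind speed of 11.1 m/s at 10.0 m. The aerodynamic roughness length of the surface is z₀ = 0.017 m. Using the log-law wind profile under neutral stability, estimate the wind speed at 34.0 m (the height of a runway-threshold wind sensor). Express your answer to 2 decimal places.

Log law: V(z) ∝ ln(z/z₀), so V₂/V₁ = ln(z₂/z₀) / ln(z₁/z₀).
ln(34.0/0.017) = 7.6009, ln(10.0/0.017) = 6.3771
V₂ = 11.1 × 7.6009/6.3771 = 11.1 × 1.1919 = 13.2301 m/s

13.23 m/s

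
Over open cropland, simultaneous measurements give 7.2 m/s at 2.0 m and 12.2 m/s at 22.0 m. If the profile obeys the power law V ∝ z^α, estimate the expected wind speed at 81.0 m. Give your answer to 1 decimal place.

First find α: α = ln(V₂/V₁)/ln(z₂/z₁) = ln(12.2/7.2)/ln(22.0/2.0) = 0.52735/2.39790 = 0.2199
Extrapolate from 22.0 m to 81.0 m: V₃ = 12.2 × (81.0/22.0)^0.2199 = 12.2 × 1.3320 = 16.2499 m/s

16.2 m/s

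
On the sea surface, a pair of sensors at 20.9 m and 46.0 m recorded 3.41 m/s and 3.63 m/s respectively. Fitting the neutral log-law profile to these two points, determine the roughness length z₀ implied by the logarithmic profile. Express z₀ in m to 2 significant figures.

Log law: V(z) ∝ ln(z/z₀). With r = V₁/V₂ = 3.41/3.63 = 0.93939,
r · ln(z₂/z₀) = ln(z₁/z₀) ⇒ ln z₀ = (ln z₁ − r·ln z₂)/(1 − r)
ln z₀ = (3.03975 − 0.93939×3.82864) / 0.06061 = -9.1881
z₀ = exp(-9.1881) = 0.0001023 m

z₀ ≈ 0.00010 m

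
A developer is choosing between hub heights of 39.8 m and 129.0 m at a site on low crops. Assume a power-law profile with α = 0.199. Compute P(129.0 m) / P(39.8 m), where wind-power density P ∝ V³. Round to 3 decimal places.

2.018

Speed ratio: V_B/V_A = (z_B/z_A)^α = (129.0/39.8)^0.199 = (3.2412)^0.199 = 1.26366
Power-density ratio: P_B/P_A = (V_B/V_A)³ = (1.26366)³ = 2.01786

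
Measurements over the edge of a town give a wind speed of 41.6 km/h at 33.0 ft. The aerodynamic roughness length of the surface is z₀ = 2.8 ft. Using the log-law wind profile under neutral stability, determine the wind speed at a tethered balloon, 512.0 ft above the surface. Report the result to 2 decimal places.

Log law: V(z) ∝ ln(z/z₀), so V₂/V₁ = ln(z₂/z₀) / ln(z₁/z₀).
ln(512.0/2.8) = 5.2087, ln(33.0/2.8) = 2.4669
V₂ = 41.6 × 5.2087/2.4669 = 41.6 × 2.1114 = 87.8362 km/h

87.84 km/h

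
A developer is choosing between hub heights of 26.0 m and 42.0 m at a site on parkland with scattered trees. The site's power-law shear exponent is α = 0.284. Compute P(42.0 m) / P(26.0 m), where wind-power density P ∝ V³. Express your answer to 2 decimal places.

Speed ratio: V_B/V_A = (z_B/z_A)^α = (42.0/26.0)^0.284 = (1.6154)^0.284 = 1.14591
Power-density ratio: P_B/P_A = (V_B/V_A)³ = (1.14591)³ = 1.50470

1.50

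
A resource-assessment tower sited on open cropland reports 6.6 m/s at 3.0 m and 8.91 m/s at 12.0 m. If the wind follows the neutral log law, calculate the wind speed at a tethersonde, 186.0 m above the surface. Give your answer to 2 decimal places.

13.48 m/s

Log law: V ∝ ln(z/z₀). From the pair, with r = V₁/V₂ = 0.74074,
ln z₀ = (ln z₁ − r·ln z₂)/(1 − r) = (1.0986 − 0.74074×2.4849)/0.25926 = -2.8622 → z₀ = 0.05714 m
V₃ = V₁ · ln(z₃/z₀)/ln(z₁/z₀) = 6.6 × 8.0880/3.9608 = 13.4771 m/s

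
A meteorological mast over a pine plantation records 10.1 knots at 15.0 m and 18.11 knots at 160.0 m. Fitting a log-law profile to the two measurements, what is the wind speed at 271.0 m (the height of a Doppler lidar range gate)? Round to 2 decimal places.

19.89 knots

Log law: V ∝ ln(z/z₀). From the pair, with r = V₁/V₂ = 0.55770,
ln z₀ = (ln z₁ − r·ln z₂)/(1 − r) = (2.7081 − 0.55770×5.0752)/0.44230 = -0.2767 → z₀ = 0.7583 m
V₃ = V₁ · ln(z₃/z₀)/ln(z₁/z₀) = 10.1 × 5.8788/2.9848 = 19.8931 knots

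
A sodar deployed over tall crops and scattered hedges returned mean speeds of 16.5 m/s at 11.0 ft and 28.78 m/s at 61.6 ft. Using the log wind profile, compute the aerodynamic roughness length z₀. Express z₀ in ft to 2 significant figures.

Log law: V(z) ∝ ln(z/z₀). With r = V₁/V₂ = 16.5/28.78 = 0.57331,
r · ln(z₂/z₀) = ln(z₁/z₀) ⇒ ln z₀ = (ln z₁ − r·ln z₂)/(1 − r)
ln z₀ = (2.39790 − 0.57331×4.12066) / 0.42669 = 0.0831
z₀ = exp(0.0831) = 1.087 ft

z₀ ≈ 1.1 ft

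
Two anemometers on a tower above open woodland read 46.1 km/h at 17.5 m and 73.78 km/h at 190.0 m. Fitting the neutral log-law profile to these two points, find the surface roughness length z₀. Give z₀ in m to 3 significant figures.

z₀ ≈ 0.330 m

Log law: V(z) ∝ ln(z/z₀). With r = V₁/V₂ = 46.1/73.78 = 0.62483,
r · ln(z₂/z₀) = ln(z₁/z₀) ⇒ ln z₀ = (ln z₁ − r·ln z₂)/(1 − r)
ln z₀ = (2.86220 − 0.62483×5.24702) / 0.37517 = -1.1096
z₀ = exp(-1.1096) = 0.3297 m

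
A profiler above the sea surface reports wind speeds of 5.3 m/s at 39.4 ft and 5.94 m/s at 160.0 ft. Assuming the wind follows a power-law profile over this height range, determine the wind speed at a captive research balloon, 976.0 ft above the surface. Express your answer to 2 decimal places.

First find α: α = ln(V₂/V₁)/ln(z₂/z₁) = ln(5.94/5.3)/ln(160.0/39.4) = 0.11400/1.40141 = 0.0813
Extrapolate from 160.0 ft to 976.0 ft: V₃ = 5.94 × (976.0/160.0)^0.0813 = 5.94 × 1.1585 = 6.8813 m/s

6.88 m/s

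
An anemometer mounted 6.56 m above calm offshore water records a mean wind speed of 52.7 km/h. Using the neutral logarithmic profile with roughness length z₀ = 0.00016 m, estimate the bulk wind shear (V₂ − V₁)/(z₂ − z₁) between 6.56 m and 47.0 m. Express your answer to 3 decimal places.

0.242 km/h/m

Log law: V₂ = V₁ · ln(z₂/z₀)/ln(z₁/z₀) = 52.7 × 12.5905/10.6213 = 62.4704 km/h
ΔV/Δz = (62.4704 − 52.7)/(47.0 − 6.56) = 9.7704/40.4400 = 0.24160 km/h/m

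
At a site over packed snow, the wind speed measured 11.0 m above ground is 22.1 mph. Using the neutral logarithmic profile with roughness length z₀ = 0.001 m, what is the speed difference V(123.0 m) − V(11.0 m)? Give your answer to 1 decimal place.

5.7 mph

Log law: V₂ = V₁ · ln(z₂/z₀)/ln(z₁/z₀) = 22.1 × 11.7199/9.3057 = 27.8337 mph
ΔV = 27.8337 − 22.1 = 5.7337 mph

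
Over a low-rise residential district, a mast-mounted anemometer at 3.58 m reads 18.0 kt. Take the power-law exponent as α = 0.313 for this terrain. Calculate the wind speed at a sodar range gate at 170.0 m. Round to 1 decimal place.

60.3 kt

Power-law profile: V₂ = V₁ · (z₂/z₁)^α
V₂ = 18.0 × (170.0/3.58)^0.313 = 18.0 × (47.4860)^0.313
    = 18.0 × 3.3478 = 60.2612 kt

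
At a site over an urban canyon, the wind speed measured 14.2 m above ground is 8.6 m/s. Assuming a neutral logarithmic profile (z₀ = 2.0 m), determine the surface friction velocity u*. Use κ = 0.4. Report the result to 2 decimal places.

Log law: V(z) = (u*/κ) · ln(z/z₀) ⇒ u* = κ · V / ln(z/z₀)
u* = 0.4 × 8.6 / ln(14.2/2.0) = 0.4 × 8.6 / 1.9601
   = 3.4400 / 1.9601 = 1.7550 m/s

u* ≈ 1.76 m/s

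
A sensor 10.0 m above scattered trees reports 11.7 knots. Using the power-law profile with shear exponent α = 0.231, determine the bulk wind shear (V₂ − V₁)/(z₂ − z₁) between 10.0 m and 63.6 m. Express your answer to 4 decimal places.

0.1164 knots/m

Power law: V₂ = V₁ · (z₂/z₁)^α = 11.7 × (6.3600)^0.231 = 17.9384 knots
ΔV/Δz = (17.9384 − 11.7)/(63.6 − 10.0) = 6.2384/53.6000 = 0.11639 knots/m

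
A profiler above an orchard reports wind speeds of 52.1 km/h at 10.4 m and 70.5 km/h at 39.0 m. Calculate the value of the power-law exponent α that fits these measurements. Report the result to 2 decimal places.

Power law: V₂/V₁ = (z₂/z₁)^α ⇒ α = ln(V₂/V₁) / ln(z₂/z₁)
α = ln(70.5/52.1) / ln(39.0/10.4) = ln(1.3532) / ln(3.7500)
  = 0.30245 / 1.32176 = 0.22882

α ≈ 0.23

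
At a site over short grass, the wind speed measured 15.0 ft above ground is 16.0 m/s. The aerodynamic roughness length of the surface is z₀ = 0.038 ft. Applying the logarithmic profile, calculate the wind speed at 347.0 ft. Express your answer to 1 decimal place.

Log law: V(z) ∝ ln(z/z₀), so V₂/V₁ = ln(z₂/z₀) / ln(z₁/z₀).
ln(347.0/0.038) = 9.1195, ln(15.0/0.038) = 5.9782
V₂ = 16.0 × 9.1195/5.9782 = 16.0 × 1.5255 = 24.4073 m/s

24.4 m/s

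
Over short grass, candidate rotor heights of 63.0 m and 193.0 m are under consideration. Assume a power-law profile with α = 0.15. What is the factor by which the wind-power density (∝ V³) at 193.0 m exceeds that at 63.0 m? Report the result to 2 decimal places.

Speed ratio: V_B/V_A = (z_B/z_A)^α = (193.0/63.0)^0.15 = (3.0635)^0.15 = 1.18286
Power-density ratio: P_B/P_A = (V_B/V_A)³ = (1.18286)³ = 1.65500

1.65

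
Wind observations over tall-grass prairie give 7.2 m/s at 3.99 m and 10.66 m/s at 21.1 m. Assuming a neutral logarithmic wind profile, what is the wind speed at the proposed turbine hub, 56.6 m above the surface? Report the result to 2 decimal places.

12.71 m/s

Log law: V ∝ ln(z/z₀). From the pair, with r = V₁/V₂ = 0.67542,
ln z₀ = (ln z₁ − r·ln z₂)/(1 − r) = (1.3838 − 0.67542×3.0493)/0.32458 = -2.0820 → z₀ = 0.1247 m
V₃ = V₁ · ln(z₃/z₀)/ln(z₁/z₀) = 7.2 × 6.1180/3.4657 = 12.7099 m/s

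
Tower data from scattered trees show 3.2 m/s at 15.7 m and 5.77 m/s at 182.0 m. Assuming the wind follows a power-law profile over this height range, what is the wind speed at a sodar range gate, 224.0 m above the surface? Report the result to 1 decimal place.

6.1 m/s

First find α: α = ln(V₂/V₁)/ln(z₂/z₁) = ln(5.77/3.2)/ln(182.0/15.7) = 0.58952/2.45035 = 0.2406
Extrapolate from 182.0 m to 224.0 m: V₃ = 5.77 × (224.0/182.0)^0.2406 = 5.77 × 1.0512 = 6.0656 m/s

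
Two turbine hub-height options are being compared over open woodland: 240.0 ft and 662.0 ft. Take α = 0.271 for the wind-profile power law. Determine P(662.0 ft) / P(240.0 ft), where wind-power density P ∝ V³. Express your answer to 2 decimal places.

Speed ratio: V_B/V_A = (z_B/z_A)^α = (662.0/240.0)^0.271 = (2.7583)^0.271 = 1.31648
Power-density ratio: P_B/P_A = (V_B/V_A)³ = (1.31648)³ = 2.28163

2.28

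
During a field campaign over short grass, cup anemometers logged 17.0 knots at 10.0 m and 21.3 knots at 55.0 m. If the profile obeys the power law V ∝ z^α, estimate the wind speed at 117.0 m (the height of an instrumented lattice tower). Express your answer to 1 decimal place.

23.5 knots

First find α: α = ln(V₂/V₁)/ln(z₂/z₁) = ln(21.3/17.0)/ln(55.0/10.0) = 0.22549/1.70475 = 0.1323
Extrapolate from 55.0 m to 117.0 m: V₃ = 21.3 × (117.0/55.0)^0.1323 = 21.3 × 1.1050 = 23.5365 knots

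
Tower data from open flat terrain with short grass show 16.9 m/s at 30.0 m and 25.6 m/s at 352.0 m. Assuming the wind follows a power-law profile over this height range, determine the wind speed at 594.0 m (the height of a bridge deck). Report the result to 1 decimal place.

First find α: α = ln(V₂/V₁)/ln(z₂/z₁) = ln(25.6/16.9)/ln(352.0/30.0) = 0.41528/2.46243 = 0.1686
Extrapolate from 352.0 m to 594.0 m: V₃ = 25.6 × (594.0/352.0)^0.1686 = 25.6 × 1.0923 = 27.9617 m/s

28.0 m/s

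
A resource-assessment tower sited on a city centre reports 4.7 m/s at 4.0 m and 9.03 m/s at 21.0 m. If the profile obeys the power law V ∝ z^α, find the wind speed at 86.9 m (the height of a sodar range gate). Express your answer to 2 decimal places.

15.80 m/s

First find α: α = ln(V₂/V₁)/ln(z₂/z₁) = ln(9.03/4.7)/ln(21.0/4.0) = 0.65299/1.65823 = 0.3938
Extrapolate from 21.0 m to 86.9 m: V₃ = 9.03 × (86.9/21.0)^0.3938 = 9.03 × 1.7494 = 15.7971 m/s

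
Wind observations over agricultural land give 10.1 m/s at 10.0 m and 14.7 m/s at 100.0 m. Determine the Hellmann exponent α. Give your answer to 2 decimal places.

Power law: V₂/V₁ = (z₂/z₁)^α ⇒ α = ln(V₂/V₁) / ln(z₂/z₁)
α = ln(14.7/10.1) / ln(100.0/10.0) = ln(1.4554) / ln(10.0000)
  = 0.37531 / 2.30259 = 0.16300

α ≈ 0.16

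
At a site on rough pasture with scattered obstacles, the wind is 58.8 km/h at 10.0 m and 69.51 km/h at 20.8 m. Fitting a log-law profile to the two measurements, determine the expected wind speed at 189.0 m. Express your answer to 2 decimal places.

101.78 km/h

Log law: V ∝ ln(z/z₀). From the pair, with r = V₁/V₂ = 0.84592,
ln z₀ = (ln z₁ − r·ln z₂)/(1 − r) = (2.3026 − 0.84592×3.0350)/0.15408 = -1.7183 → z₀ = 0.1794 m
V₃ = V₁ · ln(z₃/z₀)/ln(z₁/z₀) = 58.8 × 6.9600/4.0208 = 101.7817 km/h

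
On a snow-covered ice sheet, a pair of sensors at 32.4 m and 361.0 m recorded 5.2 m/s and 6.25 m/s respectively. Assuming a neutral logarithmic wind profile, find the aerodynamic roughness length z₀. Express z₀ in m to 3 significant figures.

Log law: V(z) ∝ ln(z/z₀). With r = V₁/V₂ = 5.2/6.25 = 0.83200,
r · ln(z₂/z₀) = ln(z₁/z₀) ⇒ ln z₀ = (ln z₁ − r·ln z₂)/(1 − r)
ln z₀ = (3.47816 − 0.83200×5.88888) / 0.16800 = -8.4606
z₀ = exp(-8.4606) = 0.0002116 m

z₀ ≈ 0.000212 m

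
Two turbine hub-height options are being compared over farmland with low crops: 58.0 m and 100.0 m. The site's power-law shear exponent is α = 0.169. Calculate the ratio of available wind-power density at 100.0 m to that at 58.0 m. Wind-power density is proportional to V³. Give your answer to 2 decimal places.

Speed ratio: V_B/V_A = (z_B/z_A)^α = (100.0/58.0)^0.169 = (1.7241)^0.169 = 1.09643
Power-density ratio: P_B/P_A = (V_B/V_A)³ = (1.09643)³ = 1.31808

1.32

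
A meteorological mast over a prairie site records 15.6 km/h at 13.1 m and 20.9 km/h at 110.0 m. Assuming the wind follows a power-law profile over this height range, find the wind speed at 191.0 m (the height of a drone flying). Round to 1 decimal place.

22.5 km/h

First find α: α = ln(V₂/V₁)/ln(z₂/z₁) = ln(20.9/15.6)/ln(110.0/13.1) = 0.29248/2.12787 = 0.1375
Extrapolate from 110.0 m to 191.0 m: V₃ = 20.9 × (191.0/110.0)^0.1375 = 20.9 × 1.0788 = 22.5468 km/h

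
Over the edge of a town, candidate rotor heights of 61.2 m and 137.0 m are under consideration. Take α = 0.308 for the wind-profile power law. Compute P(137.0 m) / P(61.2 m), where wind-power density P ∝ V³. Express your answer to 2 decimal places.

Speed ratio: V_B/V_A = (z_B/z_A)^α = (137.0/61.2)^0.308 = (2.2386)^0.308 = 1.28171
Power-density ratio: P_B/P_A = (V_B/V_A)³ = (1.28171)³ = 2.10558

2.11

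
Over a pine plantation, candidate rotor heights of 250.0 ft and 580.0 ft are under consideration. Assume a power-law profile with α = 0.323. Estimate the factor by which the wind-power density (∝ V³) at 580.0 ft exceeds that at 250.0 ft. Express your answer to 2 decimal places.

Speed ratio: V_B/V_A = (z_B/z_A)^α = (580.0/250.0)^0.323 = (2.3200)^0.323 = 1.31236
Power-density ratio: P_B/P_A = (V_B/V_A)³ = (1.31236)³ = 2.26026

2.26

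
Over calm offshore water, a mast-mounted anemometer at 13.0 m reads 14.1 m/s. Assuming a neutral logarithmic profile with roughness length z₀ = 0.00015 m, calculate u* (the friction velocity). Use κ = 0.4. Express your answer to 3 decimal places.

Log law: V(z) = (u*/κ) · ln(z/z₀) ⇒ u* = κ · V / ln(z/z₀)
u* = 0.4 × 14.1 / ln(13.0/0.00015) = 0.4 × 14.1 / 11.3698
   = 5.6400 / 11.3698 = 0.4960 m/s

u* ≈ 0.496 m/s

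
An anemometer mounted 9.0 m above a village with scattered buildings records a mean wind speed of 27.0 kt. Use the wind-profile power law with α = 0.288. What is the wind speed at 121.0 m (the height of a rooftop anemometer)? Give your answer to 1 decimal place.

Power-law profile: V₂ = V₁ · (z₂/z₁)^α
V₂ = 27.0 × (121.0/9.0)^0.288 = 27.0 × (13.4444)^0.288
    = 27.0 × 2.1136 = 57.0669 kt

57.1 kt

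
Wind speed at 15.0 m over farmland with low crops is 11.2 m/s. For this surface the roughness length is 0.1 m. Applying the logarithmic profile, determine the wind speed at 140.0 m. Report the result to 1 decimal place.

Log law: V(z) ∝ ln(z/z₀), so V₂/V₁ = ln(z₂/z₀) / ln(z₁/z₀).
ln(140.0/0.1) = 7.2442, ln(15.0/0.1) = 5.0106
V₂ = 11.2 × 7.2442/5.0106 = 11.2 × 1.4458 = 16.1926 m/s

16.2 m/s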